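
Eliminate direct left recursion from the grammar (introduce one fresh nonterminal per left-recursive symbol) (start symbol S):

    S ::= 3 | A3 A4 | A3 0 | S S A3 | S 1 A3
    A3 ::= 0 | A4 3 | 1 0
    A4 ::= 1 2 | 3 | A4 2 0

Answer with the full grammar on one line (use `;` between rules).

S, A4 are directly left-recursive.
For S: α = {S A3, 1 A3}, β = {3, A3 A4, A3 0}. Rewrite as S → β S' and S' → α S' | ε.
For A4: α = {2 0}, β = {1 2, 3}. Rewrite as A4 → β A4' and A4' → α A4' | ε.

S ::= 3 S' | A3 A4 S' | A3 0 S'; A3 ::= 0 | A4 3 | 1 0; A4 ::= 1 2 A4' | 3 A4'; S' ::= S A3 S' | 1 A3 S' | eps; A4' ::= 2 0 A4' | eps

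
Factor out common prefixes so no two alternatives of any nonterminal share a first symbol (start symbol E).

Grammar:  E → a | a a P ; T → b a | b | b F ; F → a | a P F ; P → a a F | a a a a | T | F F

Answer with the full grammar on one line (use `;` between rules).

E has alternatives sharing prefix 'a': factor to E → a E' with E' → ε | a P.
T has alternatives sharing prefix 'b': factor to T → b T' with T' → a | ε | F.
F has alternatives sharing prefix 'a': factor to F → a F' with F' → ε | P F.
P has alternatives sharing prefix 'a a': factor to P → a a P' with P' → F | a a.

E → a E'; T → b T'; F → a F'; P → T | F F | a a P'; E' → eps | a P; T' → a | eps | F; F' → eps | P F; P' → F | a a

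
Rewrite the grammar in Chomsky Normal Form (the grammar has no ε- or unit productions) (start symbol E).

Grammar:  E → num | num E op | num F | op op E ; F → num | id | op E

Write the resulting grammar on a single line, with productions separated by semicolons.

Introduce a nonterminal for each terminal appearing in a rule of length ≥ 2: X1 → num, X2 → op.
Binarize each right-hand side of length ≥ 3 by chaining fresh nonterminals (Y1, Y2, …): affected rules were E → X1 E X2; E → X2 X2 E.

E → num | X1 Y1 | X1 F | X2 Y2; F → num | id | X2 E; X1 → num; X2 → op; Y1 → E X2; Y2 → X2 E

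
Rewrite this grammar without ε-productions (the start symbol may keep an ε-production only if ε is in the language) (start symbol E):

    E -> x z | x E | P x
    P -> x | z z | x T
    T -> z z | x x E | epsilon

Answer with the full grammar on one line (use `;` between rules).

E -> x z | x E | P x; P -> x | z z | x T; T -> z z | x x E

Nullable nonterminals: {T}.
ε ∉ L(G), so no ε-production is kept.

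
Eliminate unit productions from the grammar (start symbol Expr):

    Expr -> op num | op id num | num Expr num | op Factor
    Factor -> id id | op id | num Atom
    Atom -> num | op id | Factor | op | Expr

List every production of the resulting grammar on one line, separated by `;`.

Unit pairs: Atom ⇒* {Expr, Factor}.
Replace each nonterminal's rules with the union of the non-unit rules of every nonterminal it unit-derives.

Expr -> op num | op id num | num Expr num | op Factor; Factor -> id id | op id | num Atom; Atom -> num | op id | op | id id | num Atom | op num | op id num | num Expr num | op Factor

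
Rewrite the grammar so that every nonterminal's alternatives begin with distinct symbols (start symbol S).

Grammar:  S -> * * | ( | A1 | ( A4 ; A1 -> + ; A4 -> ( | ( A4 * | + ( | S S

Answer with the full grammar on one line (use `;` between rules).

S has alternatives sharing prefix '(': factor to S → ( S' with S' → ε | A4.
A4 has alternatives sharing prefix '(': factor to A4 → ( A4' with A4' → ε | A4 *.

S -> * * | A1 | ( S'; A1 -> +; A4 -> + ( | S S | ( A4'; S' -> ε | A4; A4' -> ε | A4 *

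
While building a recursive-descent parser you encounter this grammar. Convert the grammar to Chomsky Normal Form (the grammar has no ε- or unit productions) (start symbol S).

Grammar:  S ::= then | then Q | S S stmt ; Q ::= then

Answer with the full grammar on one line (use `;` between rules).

S ::= then | X1 Q | S Y1; Q ::= then; X1 ::= then; X2 ::= stmt; Y1 ::= S X2

Introduce a nonterminal for each terminal appearing in a rule of length ≥ 2: X1 → then, X2 → stmt.
Binarize each right-hand side of length ≥ 3 by chaining fresh nonterminals (Y1, Y2, …): affected rules were S → S S X2.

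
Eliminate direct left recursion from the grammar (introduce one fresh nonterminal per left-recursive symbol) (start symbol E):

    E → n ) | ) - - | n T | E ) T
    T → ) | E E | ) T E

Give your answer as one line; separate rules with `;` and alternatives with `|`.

E is directly left-recursive.
For E: α = {) T}, β = {n ), ) - -, n T}. Rewrite as E → β E' and E' → α E' | ε.

E → n ) E' | ) - - E' | n T E'; T → ) | E E | ) T E; E' → ) T E' | ε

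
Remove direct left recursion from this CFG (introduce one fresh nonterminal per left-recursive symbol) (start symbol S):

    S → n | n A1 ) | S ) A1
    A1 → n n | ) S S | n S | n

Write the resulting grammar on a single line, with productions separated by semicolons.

Directly left-recursive nonterminal: S.
For S: α = {) A1}, β = {n, n A1 )}. Rewrite as S → β S' and S' → α S' | ε.

S → n S' | n A1 ) S'; A1 → n n | ) S S | n S | n; S' → ) A1 S' | epsilon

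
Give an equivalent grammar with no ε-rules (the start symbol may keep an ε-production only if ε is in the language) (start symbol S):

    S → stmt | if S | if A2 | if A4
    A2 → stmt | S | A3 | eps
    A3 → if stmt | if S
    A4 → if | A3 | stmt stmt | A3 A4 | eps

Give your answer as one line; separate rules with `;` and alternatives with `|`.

S → stmt | if S | if A2 | if | if A4; A2 → stmt | S | A3; A3 → if stmt | if S; A4 → if | A3 | stmt stmt | A3 A4

The nullable symbols are {A2, A4}.
ε ∉ L(G), so no ε-production is kept.
Expand every rule over subsets of its nullable positions: S → if A2 gives if A2 | if.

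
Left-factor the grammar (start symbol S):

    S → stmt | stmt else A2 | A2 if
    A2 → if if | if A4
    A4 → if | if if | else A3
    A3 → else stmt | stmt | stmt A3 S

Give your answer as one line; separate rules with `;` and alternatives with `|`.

S has alternatives sharing prefix 'stmt': factor to S → stmt S' with S' → ε | else A2.
A2 has alternatives sharing prefix 'if': factor to A2 → if A2' with A2' → if | A4.
A4 has alternatives sharing prefix 'if': factor to A4 → if A4' with A4' → ε | if.
A3 has alternatives sharing prefix 'stmt': factor to A3 → stmt A3' with A3' → ε | A3 S.

S → A2 if | stmt S'; A2 → if A2'; A4 → else A3 | if A4'; A3 → else stmt | stmt A3'; S' → eps | else A2; A2' → if | A4; A4' → eps | if; A3' → eps | A3 S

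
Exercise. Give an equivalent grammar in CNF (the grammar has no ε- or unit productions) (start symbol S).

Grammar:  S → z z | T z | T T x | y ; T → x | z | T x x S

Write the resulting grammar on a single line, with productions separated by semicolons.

Introduce a nonterminal for each terminal appearing in a rule of length ≥ 2: X1 → z, X2 → x.
Binarize each right-hand side of length ≥ 3 by chaining fresh nonterminals (Y1, Y2, …): affected rules were S → T T X2; T → T X2 X2 S.

S → X1 X1 | T X1 | T Y1 | y; T → x | z | T Y2; X1 → z; X2 → x; Y1 → T X2; Y2 → X2 Y3; Y3 → X2 S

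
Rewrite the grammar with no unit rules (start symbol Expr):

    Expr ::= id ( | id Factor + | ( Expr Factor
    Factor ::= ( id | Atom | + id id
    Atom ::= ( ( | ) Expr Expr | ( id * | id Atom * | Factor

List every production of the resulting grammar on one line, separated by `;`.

Unit pairs: Atom ⇒* {Factor}; Factor ⇒* {Atom}.
For every A with A ⇒* B via unit rules, add B's non-unit alternatives to A; then delete every rule of the form X → Y.

Expr ::= id ( | id Factor + | ( Expr Factor; Factor ::= ( ( | ) Expr Expr | ( id * | id Atom * | ( id | + id id; Atom ::= ( ( | ) Expr Expr | ( id * | id Atom * | ( id | + id id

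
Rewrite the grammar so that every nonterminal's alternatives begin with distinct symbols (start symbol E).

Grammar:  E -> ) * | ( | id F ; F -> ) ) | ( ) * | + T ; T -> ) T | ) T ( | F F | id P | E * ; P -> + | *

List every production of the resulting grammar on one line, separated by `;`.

E -> ) * | ( | id F; F -> ) ) | ( ) * | + T; T -> F F | id P | E * | ) T T'; P -> + | *; T' -> eps | (

T has alternatives sharing prefix ') T': factor to T → ) T T' with T' → ε | (.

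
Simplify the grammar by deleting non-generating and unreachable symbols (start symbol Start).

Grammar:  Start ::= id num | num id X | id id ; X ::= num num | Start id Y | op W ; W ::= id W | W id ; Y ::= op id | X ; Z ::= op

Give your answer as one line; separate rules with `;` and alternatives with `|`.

Start ::= id num | num id X | id id; X ::= num num | Start id Y; Y ::= op id | X

Generating nonterminals: {Start, X, Y, Z}.
Reachable from Start after that: {Start, X, Y}.
Removed useless symbols: {W, Z} and every production mentioning them.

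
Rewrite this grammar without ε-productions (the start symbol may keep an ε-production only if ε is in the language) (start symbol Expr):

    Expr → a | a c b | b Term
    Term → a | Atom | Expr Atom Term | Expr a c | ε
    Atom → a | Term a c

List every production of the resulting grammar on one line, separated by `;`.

Expr → a | a c b | b Term | b; Term → a | Atom | Expr Atom Term | Expr Atom | Expr a c; Atom → a | Term a c | a c

The nullable symbols are {Term}.
ε ∉ L(G), so no ε-production is kept.
Add the nullable-subset variants: Expr → b Term gives b Term | b. Term → Expr Atom Term gives Expr Atom Term | Expr Atom. Atom → Term a c gives Term a c | a c.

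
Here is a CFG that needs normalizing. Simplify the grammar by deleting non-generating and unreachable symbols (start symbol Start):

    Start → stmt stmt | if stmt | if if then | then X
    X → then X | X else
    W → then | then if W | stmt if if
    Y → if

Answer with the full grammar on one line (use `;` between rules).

Start → stmt stmt | if stmt | if if then

Generating nonterminals: {Start, W, Y}.
Reachable from Start after that: {Start}.
Removed useless symbols: {W, X, Y} and every production mentioning them.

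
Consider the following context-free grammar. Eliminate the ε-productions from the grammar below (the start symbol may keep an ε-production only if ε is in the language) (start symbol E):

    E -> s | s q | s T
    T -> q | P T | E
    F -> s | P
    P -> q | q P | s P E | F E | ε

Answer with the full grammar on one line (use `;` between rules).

E -> s | s q | s T; T -> q | P T | E; F -> s | P; P -> q | q P | s P E | s E | F E | E

Nullable nonterminals: {F, P}.
ε ∉ L(G), so no ε-production is kept.
For each production, add variants omitting each subset of nullable occurrences: P → s P E gives s P E | s E. P → F E gives F E | E.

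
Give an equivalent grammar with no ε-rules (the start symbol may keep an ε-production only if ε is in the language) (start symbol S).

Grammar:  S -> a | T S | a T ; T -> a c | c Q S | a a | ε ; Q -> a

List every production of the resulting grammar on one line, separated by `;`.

Nullable nonterminals: {T}.
ε ∉ L(G), so no ε-production is kept.

S -> a | T S | a T; T -> a c | c Q S | a a; Q -> a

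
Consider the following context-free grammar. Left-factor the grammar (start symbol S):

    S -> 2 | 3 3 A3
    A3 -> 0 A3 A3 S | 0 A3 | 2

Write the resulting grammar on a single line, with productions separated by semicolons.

S -> 2 | 3 3 A3; A3 -> 2 | 0 A3 A3'; A3' -> A3 S | ε

A3 has alternatives sharing prefix '0 A3': factor to A3 → 0 A3 A3' with A3' → A3 S | ε.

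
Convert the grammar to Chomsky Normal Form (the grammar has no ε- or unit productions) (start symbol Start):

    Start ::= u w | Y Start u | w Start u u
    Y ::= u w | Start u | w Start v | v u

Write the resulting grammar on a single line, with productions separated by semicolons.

Introduce a nonterminal for each terminal appearing in a rule of length ≥ 2: X1 → u, X2 → w, X3 → v.
Binarize each right-hand side of length ≥ 3 by chaining fresh nonterminals (Y1, Y2, …): affected rules were Start → Y Start X1; Start → X2 Start X1 X1; Y → X2 Start X3.

Start ::= X1 X2 | Y Y1 | X2 Y2; Y ::= X1 X2 | Start X1 | X2 Y4 | X3 X1; X1 ::= u; X2 ::= w; X3 ::= v; Y1 ::= Start X1; Y2 ::= Start Y3; Y3 ::= X1 X1; Y4 ::= Start X3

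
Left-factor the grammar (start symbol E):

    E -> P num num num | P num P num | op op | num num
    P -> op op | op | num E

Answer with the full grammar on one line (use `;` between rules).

E -> op op | num num | P num E'; P -> num E | op P'; E' -> num num | P num; P' -> op | eps

E has alternatives sharing prefix 'P num': factor to E → P num E' with E' → num num | P num.
P has alternatives sharing prefix 'op': factor to P → op P' with P' → op | ε.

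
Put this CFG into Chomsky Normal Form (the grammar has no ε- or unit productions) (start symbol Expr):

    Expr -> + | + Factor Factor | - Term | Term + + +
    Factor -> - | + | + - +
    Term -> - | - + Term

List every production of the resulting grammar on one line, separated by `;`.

Introduce a nonterminal for each terminal appearing in a rule of length ≥ 2: X1 → +, X2 → -.
Binarize each right-hand side of length ≥ 3 by chaining fresh nonterminals (Y1, Y2, …): affected rules were Expr → X1 Factor Factor; Expr → Term X1 X1 X1; Factor → X1 X2 X1; Term → X2 X1 Term.

Expr -> + | X1 Y1 | X2 Term | Term Y2; Factor -> - | + | X1 Y4; Term -> - | X2 Y5; X1 -> +; X2 -> -; Y1 -> Factor Factor; Y2 -> X1 Y3; Y3 -> X1 X1; Y4 -> X2 X1; Y5 -> X1 Term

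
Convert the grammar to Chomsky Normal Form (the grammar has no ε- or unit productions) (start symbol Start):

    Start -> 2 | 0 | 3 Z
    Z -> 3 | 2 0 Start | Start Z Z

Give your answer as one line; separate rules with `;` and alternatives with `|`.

Start -> 2 | 0 | X1 Z; Z -> 3 | X2 Y1 | Start Y2; X1 -> 3; X2 -> 2; X3 -> 0; Y1 -> X3 Start; Y2 -> Z Z

Introduce a nonterminal for each terminal appearing in a rule of length ≥ 2: X1 → 3, X2 → 2, X3 → 0.
Binarize each right-hand side of length ≥ 3 by chaining fresh nonterminals (Y1, Y2, …): affected rules were Z → X2 X3 Start; Z → Start Z Z.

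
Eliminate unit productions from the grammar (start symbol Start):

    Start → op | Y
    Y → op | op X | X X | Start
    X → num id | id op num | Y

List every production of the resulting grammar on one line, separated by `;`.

Start → op | op X | X X; Y → op | op X | X X; X → op | num id | id op num | op X | X X

Unit pairs: Start ⇒* {Y}; X ⇒* {Start, Y}; Y ⇒* {Start}.
Replace each nonterminal's rules with the union of the non-unit rules of every nonterminal it unit-derives.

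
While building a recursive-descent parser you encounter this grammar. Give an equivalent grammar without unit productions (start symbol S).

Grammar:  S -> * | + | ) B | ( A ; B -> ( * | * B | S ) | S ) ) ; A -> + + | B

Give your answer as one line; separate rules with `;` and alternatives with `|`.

Unit pairs: A ⇒* {B}.
For every A with A ⇒* B via unit rules, add B's non-unit alternatives to A; then delete every rule of the form X → Y.

S -> * | + | ) B | ( A; B -> ( * | * B | S ) | S ) ); A -> ( * | * B | S ) | S ) ) | + +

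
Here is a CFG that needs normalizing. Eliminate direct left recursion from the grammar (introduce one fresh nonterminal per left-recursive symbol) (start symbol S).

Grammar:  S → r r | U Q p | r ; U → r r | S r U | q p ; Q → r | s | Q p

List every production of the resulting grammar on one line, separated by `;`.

Left recursion appears on Q.
For Q: α = {p}, β = {r, s}. Rewrite as Q → β Q' and Q' → α Q' | ε.

S → r r | U Q p | r; U → r r | S r U | q p; Q → r Q' | s Q'; Q' → p Q' | ε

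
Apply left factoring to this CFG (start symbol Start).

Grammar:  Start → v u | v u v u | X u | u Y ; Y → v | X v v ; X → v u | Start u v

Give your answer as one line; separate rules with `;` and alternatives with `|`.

Start has alternatives sharing prefix 'v u': factor to Start → v u Start1 with Start1 → ε | v u.

Start → X u | u Y | v u Start1; Y → v | X v v; X → v u | Start u v; Start1 → ε | v u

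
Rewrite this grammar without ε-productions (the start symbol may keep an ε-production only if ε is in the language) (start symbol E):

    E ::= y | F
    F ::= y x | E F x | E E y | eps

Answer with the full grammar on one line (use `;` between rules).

E ::= y | F | eps; F ::= y x | E F x | E x | F x | x | E E y | E y | y

Nullable nonterminals: {E, F}.
ε ∈ L(G) since E is nullable, so keep E → ε.
Expand every rule over subsets of its nullable positions: F → E F x gives E F x | E x | F x | x. F → E E y gives E E y | E y | y.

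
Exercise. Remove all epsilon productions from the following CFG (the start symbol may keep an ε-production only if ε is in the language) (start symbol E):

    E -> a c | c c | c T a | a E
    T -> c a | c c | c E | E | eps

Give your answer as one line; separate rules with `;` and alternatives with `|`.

E -> a c | c c | c T a | c a | a E; T -> c a | c c | c E | E

Nullable set = {T}.
ε ∉ L(G), so no ε-production is kept.
Add the nullable-subset variants: E → c T a gives c T a | c a.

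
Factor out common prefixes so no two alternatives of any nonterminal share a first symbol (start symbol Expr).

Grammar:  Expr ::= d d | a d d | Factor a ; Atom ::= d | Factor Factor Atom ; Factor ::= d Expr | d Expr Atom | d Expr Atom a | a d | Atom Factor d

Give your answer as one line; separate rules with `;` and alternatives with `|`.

Expr ::= d d | a d d | Factor a; Atom ::= d | Factor Factor Atom; Factor ::= a d | Atom Factor d | d Expr Factor1; Factor1 ::= ε | Atom Factor11; Factor11 ::= ε | a

Factor has alternatives sharing prefix 'd Expr': factor to Factor → d Expr Factor1 with Factor1 → ε | Atom | Atom a.
Factor1 has alternatives sharing prefix 'Atom': factor to Factor1 → Atom Factor11 with Factor11 → ε | a.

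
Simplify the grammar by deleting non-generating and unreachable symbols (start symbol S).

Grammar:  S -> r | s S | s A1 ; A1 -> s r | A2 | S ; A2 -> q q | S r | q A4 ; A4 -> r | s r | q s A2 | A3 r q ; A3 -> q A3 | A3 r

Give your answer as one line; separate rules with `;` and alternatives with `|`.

S -> r | s S | s A1; A1 -> s r | A2 | S; A2 -> q q | S r | q A4; A4 -> r | s r | q s A2

Generating nonterminals: {A1, A2, A4, S}.
Reachable from S after that: {A1, A2, A4, S}.
Removed useless symbols: {A3} and every production mentioning them.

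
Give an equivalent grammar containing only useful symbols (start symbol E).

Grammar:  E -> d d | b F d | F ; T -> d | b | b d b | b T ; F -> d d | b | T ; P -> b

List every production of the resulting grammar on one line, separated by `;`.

Generating nonterminals: {E, F, P, T}.
Reachable from E after that: {E, F, T}.
Removed useless symbols: {P} and every production mentioning them.

E -> d d | b F d | F; T -> d | b | b d b | b T; F -> d d | b | T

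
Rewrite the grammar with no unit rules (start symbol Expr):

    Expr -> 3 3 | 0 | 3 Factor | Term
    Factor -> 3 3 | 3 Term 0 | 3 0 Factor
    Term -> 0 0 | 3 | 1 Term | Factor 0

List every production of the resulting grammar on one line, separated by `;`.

Expr -> 0 0 | 3 | 1 Term | Factor 0 | 3 3 | 0 | 3 Factor; Factor -> 3 3 | 3 Term 0 | 3 0 Factor; Term -> 0 0 | 3 | 1 Term | Factor 0

Unit pairs: Expr ⇒* {Term}.
For each unit pair (A, B), copy every non-unit production of B to A, then drop all unit productions.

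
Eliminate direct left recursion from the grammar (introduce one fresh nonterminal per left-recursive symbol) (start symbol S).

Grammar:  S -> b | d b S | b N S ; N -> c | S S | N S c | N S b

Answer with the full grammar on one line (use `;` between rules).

S -> b | d b S | b N S; N -> c N' | S S N'; N' -> S c N' | S b N' | ε

N is directly left-recursive.
For N: α = {S c, S b}, β = {c, S S}. Rewrite as N → β N' and N' → α N' | ε.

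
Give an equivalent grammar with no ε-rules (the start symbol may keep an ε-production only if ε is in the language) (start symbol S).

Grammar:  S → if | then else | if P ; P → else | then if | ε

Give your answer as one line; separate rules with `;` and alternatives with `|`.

The nullable symbols are {P}.
ε ∉ L(G), so no ε-production is kept.

S → if | then else | if P; P → else | then if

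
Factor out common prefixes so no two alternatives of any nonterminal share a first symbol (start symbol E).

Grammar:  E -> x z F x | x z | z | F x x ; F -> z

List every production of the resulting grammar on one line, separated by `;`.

E has alternatives sharing prefix 'x z': factor to E → x z E' with E' → F x | ε.

E -> z | F x x | x z E'; F -> z; E' -> F x | ε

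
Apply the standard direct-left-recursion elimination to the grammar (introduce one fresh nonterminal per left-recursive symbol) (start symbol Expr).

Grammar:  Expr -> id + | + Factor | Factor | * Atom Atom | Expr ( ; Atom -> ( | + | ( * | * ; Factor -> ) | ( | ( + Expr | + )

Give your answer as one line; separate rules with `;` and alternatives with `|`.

Expr -> id + Expr1 | + Factor Expr1 | Factor Expr1 | * Atom Atom Expr1; Atom -> ( | + | ( * | *; Factor -> ) | ( | ( + Expr | + ); Expr1 -> ( Expr1 | ε

Expr is directly left-recursive.
For Expr: α = {(}, β = {id +, + Factor, Factor, * Atom Atom}. Rewrite as Expr → β Expr1 and Expr1 → α Expr1 | ε.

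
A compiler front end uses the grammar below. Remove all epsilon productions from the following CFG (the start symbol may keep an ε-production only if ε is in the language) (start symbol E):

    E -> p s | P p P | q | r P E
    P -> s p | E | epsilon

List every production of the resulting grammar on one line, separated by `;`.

E -> p s | P p P | P p | p P | p | q | r P E | r E; P -> s p | E

Nullable set = {P}.
ε ∉ L(G), so no ε-production is kept.
Expand every rule over subsets of its nullable positions: E → P p P gives P p P | P p | p P | p. E → r P E gives r P E | r E.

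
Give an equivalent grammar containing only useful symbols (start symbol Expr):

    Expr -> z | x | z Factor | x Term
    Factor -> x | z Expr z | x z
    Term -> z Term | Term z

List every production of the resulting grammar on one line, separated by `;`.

Generating nonterminals: {Expr, Factor}.
Reachable from Expr after that: {Expr, Factor}.
Removed useless symbols: {Term} and every production mentioning them.

Expr -> z | x | z Factor; Factor -> x | z Expr z | x z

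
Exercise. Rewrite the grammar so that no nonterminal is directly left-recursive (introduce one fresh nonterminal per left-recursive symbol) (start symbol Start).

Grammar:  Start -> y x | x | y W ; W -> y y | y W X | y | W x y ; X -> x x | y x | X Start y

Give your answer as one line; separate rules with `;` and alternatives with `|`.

Directly left-recursive nonterminals: W, X.
For W: α = {x y}, β = {y y, y W X, y}. Rewrite as W → β W1 and W1 → α W1 | ε.
For X: α = {Start y}, β = {x x, y x}. Rewrite as X → β X1 and X1 → α X1 | ε.

Start -> y x | x | y W; W -> y y W1 | y W X W1 | y W1; X -> x x X1 | y x X1; W1 -> x y W1 | epsilon; X1 -> Start y X1 | epsilon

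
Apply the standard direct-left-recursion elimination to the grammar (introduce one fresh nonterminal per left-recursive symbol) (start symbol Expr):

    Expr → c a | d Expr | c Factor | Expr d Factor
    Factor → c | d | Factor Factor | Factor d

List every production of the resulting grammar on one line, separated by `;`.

Expr → c a Expr1 | d Expr Expr1 | c Factor Expr1; Factor → c Factor1 | d Factor1; Expr1 → d Factor Expr1 | ε; Factor1 → Factor Factor1 | d Factor1 | ε

Expr, Factor are directly left-recursive.
For Expr: α = {d Factor}, β = {c a, d Expr, c Factor}. Rewrite as Expr → β Expr1 and Expr1 → α Expr1 | ε.
For Factor: α = {Factor, d}, β = {c, d}. Rewrite as Factor → β Factor1 and Factor1 → α Factor1 | ε.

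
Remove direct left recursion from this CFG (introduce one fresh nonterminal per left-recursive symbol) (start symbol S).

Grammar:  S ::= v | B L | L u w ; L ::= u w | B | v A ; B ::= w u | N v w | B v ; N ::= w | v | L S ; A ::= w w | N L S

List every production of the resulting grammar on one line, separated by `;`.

B is directly left-recursive.
For B: α = {v}, β = {w u, N v w}. Rewrite as B → β B' and B' → α B' | ε.

S ::= v | B L | L u w; L ::= u w | B | v A; B ::= w u B' | N v w B'; N ::= w | v | L S; A ::= w w | N L S; B' ::= v B' | ε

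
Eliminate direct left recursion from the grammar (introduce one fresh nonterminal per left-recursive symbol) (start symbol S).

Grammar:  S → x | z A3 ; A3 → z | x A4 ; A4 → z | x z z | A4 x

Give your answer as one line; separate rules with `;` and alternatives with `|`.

Left recursion appears on A4.
For A4: α = {x}, β = {z, x z z}. Rewrite as A4 → β A4' and A4' → α A4' | ε.

S → x | z A3; A3 → z | x A4; A4 → z A4' | x z z A4'; A4' → x A4' | ε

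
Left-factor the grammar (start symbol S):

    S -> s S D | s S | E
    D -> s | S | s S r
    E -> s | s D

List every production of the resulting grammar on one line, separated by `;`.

S has alternatives sharing prefix 's S': factor to S → s S S' with S' → D | ε.
D has alternatives sharing prefix 's': factor to D → s D' with D' → ε | S r.
E has alternatives sharing prefix 's': factor to E → s E' with E' → ε | D.

S -> E | s S S'; D -> S | s D'; E -> s E'; S' -> D | ε; D' -> ε | S r; E' -> ε | D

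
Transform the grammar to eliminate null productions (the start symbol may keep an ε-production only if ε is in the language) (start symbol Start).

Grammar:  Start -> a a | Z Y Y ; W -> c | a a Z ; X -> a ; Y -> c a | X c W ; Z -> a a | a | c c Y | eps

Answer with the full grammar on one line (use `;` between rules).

Start -> a a | Z Y Y | Y Y; W -> c | a a Z | a a; X -> a; Y -> c a | X c W; Z -> a a | a | c c Y

Nullable nonterminals: {Z}.
ε ∉ L(G), so no ε-production is kept.
Add the nullable-subset variants: Start → Z Y Y gives Z Y Y | Y Y. W → a a Z gives a a Z | a a.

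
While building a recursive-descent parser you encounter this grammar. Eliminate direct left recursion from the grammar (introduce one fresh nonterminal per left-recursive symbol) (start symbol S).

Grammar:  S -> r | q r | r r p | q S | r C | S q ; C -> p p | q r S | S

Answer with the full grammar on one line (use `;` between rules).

S -> r S' | q r S' | r r p S' | q S S' | r C S'; C -> p p | q r S | S; S' -> q S' | eps

S is directly left-recursive.
For S: α = {q}, β = {r, q r, r r p, q S, r C}. Rewrite as S → β S' and S' → α S' | ε.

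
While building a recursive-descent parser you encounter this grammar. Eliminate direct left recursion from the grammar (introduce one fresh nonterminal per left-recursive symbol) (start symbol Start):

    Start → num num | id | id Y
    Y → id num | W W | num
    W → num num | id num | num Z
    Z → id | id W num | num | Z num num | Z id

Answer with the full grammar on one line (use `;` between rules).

Start → num num | id | id Y; Y → id num | W W | num; W → num num | id num | num Z; Z → id Z1 | id W num Z1 | num Z1; Z1 → num num Z1 | id Z1 | ε

Left recursion appears on Z.
For Z: α = {num num, id}, β = {id, id W num, num}. Rewrite as Z → β Z1 and Z1 → α Z1 | ε.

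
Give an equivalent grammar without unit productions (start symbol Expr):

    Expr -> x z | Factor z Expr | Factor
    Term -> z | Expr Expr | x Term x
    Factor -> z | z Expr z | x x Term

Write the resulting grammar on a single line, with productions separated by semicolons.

Unit pairs: Expr ⇒* {Factor}.
For each unit pair (A, B), copy every non-unit production of B to A, then drop all unit productions.

Expr -> z | z Expr z | x x Term | x z | Factor z Expr; Term -> z | Expr Expr | x Term x; Factor -> z | z Expr z | x x Term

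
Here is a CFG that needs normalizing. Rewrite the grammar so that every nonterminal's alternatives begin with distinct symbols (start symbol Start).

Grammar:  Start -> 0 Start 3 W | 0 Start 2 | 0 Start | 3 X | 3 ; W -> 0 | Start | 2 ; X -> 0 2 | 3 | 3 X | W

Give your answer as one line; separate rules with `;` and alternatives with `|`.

Start -> 0 Start Start1 | 3 Start2; W -> 0 | Start | 2; X -> 0 2 | W | 3 X1; Start1 -> 3 W | 2 | epsilon; Start2 -> X | epsilon; X1 -> epsilon | X

Start has alternatives sharing prefix '0 Start': factor to Start → 0 Start Start1 with Start1 → 3 W | 2 | ε.
Start has alternatives sharing prefix '3': factor to Start → 3 Start2 with Start2 → X | ε.
X has alternatives sharing prefix '3': factor to X → 3 X1 with X1 → ε | X.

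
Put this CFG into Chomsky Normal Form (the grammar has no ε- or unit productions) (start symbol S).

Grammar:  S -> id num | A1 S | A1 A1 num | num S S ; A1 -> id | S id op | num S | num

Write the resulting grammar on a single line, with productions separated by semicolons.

Introduce a nonterminal for each terminal appearing in a rule of length ≥ 2: X1 → id, X2 → num, X3 → op.
Binarize each right-hand side of length ≥ 3 by chaining fresh nonterminals (Y1, Y2, …): affected rules were S → A1 A1 X2; S → X2 S S; A1 → S X1 X3.

S -> X1 X2 | A1 S | A1 Y1 | X2 Y2; A1 -> id | S Y3 | X2 S | num; X1 -> id; X2 -> num; X3 -> op; Y1 -> A1 X2; Y2 -> S S; Y3 -> X1 X3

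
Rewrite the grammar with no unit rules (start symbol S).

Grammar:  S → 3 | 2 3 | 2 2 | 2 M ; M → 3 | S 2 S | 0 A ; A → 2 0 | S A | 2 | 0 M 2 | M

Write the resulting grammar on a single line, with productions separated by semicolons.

S → 3 | 2 3 | 2 2 | 2 M; M → 3 | S 2 S | 0 A; A → 2 0 | S A | 2 | 0 M 2 | 3 | S 2 S | 0 A

Unit pairs: A ⇒* {M}.
Replace each nonterminal's rules with the union of the non-unit rules of every nonterminal it unit-derives.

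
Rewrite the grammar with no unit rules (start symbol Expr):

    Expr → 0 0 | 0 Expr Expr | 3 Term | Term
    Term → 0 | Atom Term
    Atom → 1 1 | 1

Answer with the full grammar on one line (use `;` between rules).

Unit pairs: Expr ⇒* {Term}.
For every A with A ⇒* B via unit rules, add B's non-unit alternatives to A; then delete every rule of the form X → Y.

Expr → 0 | Atom Term | 0 0 | 0 Expr Expr | 3 Term; Term → 0 | Atom Term; Atom → 1 1 | 1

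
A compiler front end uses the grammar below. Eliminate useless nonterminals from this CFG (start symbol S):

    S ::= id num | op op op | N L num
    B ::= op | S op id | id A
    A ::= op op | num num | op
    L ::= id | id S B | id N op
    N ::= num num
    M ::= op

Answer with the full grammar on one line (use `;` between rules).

Generating nonterminals: {A, B, L, M, N, S}.
Reachable from S after that: {A, B, L, N, S}.
Removed useless symbols: {M} and every production mentioning them.

S ::= id num | op op op | N L num; B ::= op | S op id | id A; A ::= op op | num num | op; L ::= id | id S B | id N op; N ::= num num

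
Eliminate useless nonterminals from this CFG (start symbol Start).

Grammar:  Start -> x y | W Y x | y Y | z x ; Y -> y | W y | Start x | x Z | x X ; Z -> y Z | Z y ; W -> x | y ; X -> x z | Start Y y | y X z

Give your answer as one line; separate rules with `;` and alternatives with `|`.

Generating nonterminals: {Start, W, X, Y}.
Reachable from Start after that: {Start, W, X, Y}.
Removed useless symbols: {Z} and every production mentioning them.

Start -> x y | W Y x | y Y | z x; Y -> y | W y | Start x | x X; W -> x | y; X -> x z | Start Y y | y X z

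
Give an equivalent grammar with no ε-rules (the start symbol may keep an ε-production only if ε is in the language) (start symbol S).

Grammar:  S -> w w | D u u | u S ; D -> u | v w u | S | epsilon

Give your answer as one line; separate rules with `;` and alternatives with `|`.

Nullable nonterminals: {D}.
ε ∉ L(G), so no ε-production is kept.
For each production, add variants omitting each subset of nullable occurrences: S → D u u gives D u u | u u.

S -> w w | D u u | u u | u S; D -> u | v w u | S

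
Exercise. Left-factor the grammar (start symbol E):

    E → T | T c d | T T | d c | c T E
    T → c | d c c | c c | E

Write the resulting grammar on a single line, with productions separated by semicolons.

E → d c | c T E | T E'; T → d c c | E | c T'; E' → eps | c d | T; T' → eps | c

E has alternatives sharing prefix 'T': factor to E → T E' with E' → ε | c d | T.
T has alternatives sharing prefix 'c': factor to T → c T' with T' → ε | c.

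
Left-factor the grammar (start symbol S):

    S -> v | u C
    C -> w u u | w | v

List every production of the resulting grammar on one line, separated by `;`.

S -> v | u C; C -> v | w C'; C' -> u u | ε

C has alternatives sharing prefix 'w': factor to C → w C' with C' → u u | ε.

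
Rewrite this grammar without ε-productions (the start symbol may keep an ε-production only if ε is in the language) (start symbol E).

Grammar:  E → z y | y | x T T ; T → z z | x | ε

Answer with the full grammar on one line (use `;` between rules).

E → z y | y | x T T | x T | x; T → z z | x

The nullable symbols are {T}.
ε ∉ L(G), so no ε-production is kept.
Add the nullable-subset variants: E → x T T gives x T T | x T | x.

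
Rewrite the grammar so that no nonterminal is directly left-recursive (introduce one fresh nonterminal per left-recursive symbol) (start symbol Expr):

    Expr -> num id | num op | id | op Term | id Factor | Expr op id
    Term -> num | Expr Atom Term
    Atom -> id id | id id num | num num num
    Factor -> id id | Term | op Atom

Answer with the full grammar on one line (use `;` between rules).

Expr is directly left-recursive.
For Expr: α = {op id}, β = {num id, num op, id, op Term, id Factor}. Rewrite as Expr → β Expr1 and Expr1 → α Expr1 | ε.

Expr -> num id Expr1 | num op Expr1 | id Expr1 | op Term Expr1 | id Factor Expr1; Term -> num | Expr Atom Term; Atom -> id id | id id num | num num num; Factor -> id id | Term | op Atom; Expr1 -> op id Expr1 | eps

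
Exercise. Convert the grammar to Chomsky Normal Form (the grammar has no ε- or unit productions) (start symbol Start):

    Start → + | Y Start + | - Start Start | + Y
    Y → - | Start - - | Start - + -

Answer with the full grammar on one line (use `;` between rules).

Introduce a nonterminal for each terminal appearing in a rule of length ≥ 2: X1 → +, X2 → -.
Binarize each right-hand side of length ≥ 3 by chaining fresh nonterminals (Y1, Y2, …): affected rules were Start → Y Start X1; Start → X2 Start Start; Y → Start X2 X2; Y → Start X2 X1 X2.

Start → + | Y Y1 | X2 Y2 | X1 Y; Y → - | Start Y3 | Start Y4; X1 → +; X2 → -; Y1 → Start X1; Y2 → Start Start; Y3 → X2 X2; Y4 → X2 Y5; Y5 → X1 X2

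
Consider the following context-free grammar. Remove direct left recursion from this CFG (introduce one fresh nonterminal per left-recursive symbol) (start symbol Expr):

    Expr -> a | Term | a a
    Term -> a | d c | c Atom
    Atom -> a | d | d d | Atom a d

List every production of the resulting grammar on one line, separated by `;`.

Expr -> a | Term | a a; Term -> a | d c | c Atom; Atom -> a Atom1 | d Atom1 | d d Atom1; Atom1 -> a d Atom1 | epsilon

Directly left-recursive nonterminal: Atom.
For Atom: α = {a d}, β = {a, d, d d}. Rewrite as Atom → β Atom1 and Atom1 → α Atom1 | ε.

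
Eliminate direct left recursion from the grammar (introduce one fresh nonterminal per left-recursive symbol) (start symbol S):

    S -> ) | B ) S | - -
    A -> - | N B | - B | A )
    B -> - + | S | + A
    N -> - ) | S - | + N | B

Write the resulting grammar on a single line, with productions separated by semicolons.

S -> ) | B ) S | - -; A -> - A' | N B A' | - B A'; B -> - + | S | + A; N -> - ) | S - | + N | B; A' -> ) A' | ε

A is directly left-recursive.
For A: α = {)}, β = {-, N B, - B}. Rewrite as A → β A' and A' → α A' | ε.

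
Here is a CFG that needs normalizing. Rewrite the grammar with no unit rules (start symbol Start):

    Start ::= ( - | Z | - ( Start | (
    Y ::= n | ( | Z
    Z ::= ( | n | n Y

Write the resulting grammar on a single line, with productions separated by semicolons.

Start ::= ( | n | n Y | ( - | - ( Start; Y ::= ( | n | n Y; Z ::= ( | n | n Y

Unit pairs: Start ⇒* {Z}; Y ⇒* {Z}.
For every A with A ⇒* B via unit rules, add B's non-unit alternatives to A; then delete every rule of the form X → Y.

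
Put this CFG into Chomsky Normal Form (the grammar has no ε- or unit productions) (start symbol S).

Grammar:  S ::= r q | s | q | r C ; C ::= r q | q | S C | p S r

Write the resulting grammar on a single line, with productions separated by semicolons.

Introduce a nonterminal for each terminal appearing in a rule of length ≥ 2: X1 → r, X2 → q, X3 → p.
Binarize each right-hand side of length ≥ 3 by chaining fresh nonterminals (Y1, Y2, …): affected rules were C → X3 S X1.

S ::= X1 X2 | s | q | X1 C; C ::= X1 X2 | q | S C | X3 Y1; X1 ::= r; X2 ::= q; X3 ::= p; Y1 ::= S X1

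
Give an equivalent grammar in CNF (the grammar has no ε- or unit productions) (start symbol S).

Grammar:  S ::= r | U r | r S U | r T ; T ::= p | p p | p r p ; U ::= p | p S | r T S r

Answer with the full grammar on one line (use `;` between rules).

Introduce a nonterminal for each terminal appearing in a rule of length ≥ 2: X1 → r, X2 → p.
Binarize each right-hand side of length ≥ 3 by chaining fresh nonterminals (Y1, Y2, …): affected rules were S → X1 S U; T → X2 X1 X2; U → X1 T S X1.

S ::= r | U X1 | X1 Y1 | X1 T; T ::= p | X2 X2 | X2 Y2; U ::= p | X2 S | X1 Y3; X1 ::= r; X2 ::= p; Y1 ::= S U; Y2 ::= X1 X2; Y3 ::= T Y4; Y4 ::= S X1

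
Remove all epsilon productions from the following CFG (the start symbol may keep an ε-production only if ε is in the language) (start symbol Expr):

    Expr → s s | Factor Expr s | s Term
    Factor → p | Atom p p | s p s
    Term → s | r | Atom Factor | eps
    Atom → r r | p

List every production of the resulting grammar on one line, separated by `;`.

The nullable symbols are {Term}.
ε ∉ L(G), so no ε-production is kept.
For each production, add variants omitting each subset of nullable occurrences: Expr → s Term gives s Term | s.

Expr → s s | Factor Expr s | s Term | s; Factor → p | Atom p p | s p s; Term → s | r | Atom Factor; Atom → r r | p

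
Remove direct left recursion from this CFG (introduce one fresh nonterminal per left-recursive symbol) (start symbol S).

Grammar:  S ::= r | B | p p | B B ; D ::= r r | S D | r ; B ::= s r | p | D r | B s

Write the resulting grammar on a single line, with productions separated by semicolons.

S ::= r | B | p p | B B; D ::= r r | S D | r; B ::= s r B' | p B' | D r B'; B' ::= s B' | eps

Directly left-recursive nonterminal: B.
For B: α = {s}, β = {s r, p, D r}. Rewrite as B → β B' and B' → α B' | ε.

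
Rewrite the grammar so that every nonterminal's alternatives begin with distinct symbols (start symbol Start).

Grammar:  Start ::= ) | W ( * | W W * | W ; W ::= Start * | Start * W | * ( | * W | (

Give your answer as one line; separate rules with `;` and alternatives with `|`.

Start has alternatives sharing prefix 'W': factor to Start → W Start1 with Start1 → ( * | W * | ε.
W has alternatives sharing prefix 'Start *': factor to W → Start * W1 with W1 → ε | W.
W has alternatives sharing prefix '*': factor to W → * W2 with W2 → ( | W.

Start ::= ) | W Start1; W ::= ( | Start * W1 | * W2; Start1 ::= ( * | W * | ε; W1 ::= ε | W; W2 ::= ( | W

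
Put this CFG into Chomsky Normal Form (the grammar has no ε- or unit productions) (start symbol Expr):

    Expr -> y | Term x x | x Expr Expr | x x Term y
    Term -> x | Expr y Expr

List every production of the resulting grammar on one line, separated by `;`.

Introduce a nonterminal for each terminal appearing in a rule of length ≥ 2: X1 → x, X2 → y.
Binarize each right-hand side of length ≥ 3 by chaining fresh nonterminals (Y1, Y2, …): affected rules were Expr → Term X1 X1; Expr → X1 Expr Expr; Expr → X1 X1 Term X2; Term → Expr X2 Expr.

Expr -> y | Term Y1 | X1 Y2 | X1 Y3; Term -> x | Expr Y5; X1 -> x; X2 -> y; Y1 -> X1 X1; Y2 -> Expr Expr; Y3 -> X1 Y4; Y4 -> Term X2; Y5 -> X2 Expr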